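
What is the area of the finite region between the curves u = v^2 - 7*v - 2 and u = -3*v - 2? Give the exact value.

Both boundary curves give u as a function of v, so integrate with respect to v. Setting them equal: v^2 - 4*v = 0, i.e. v*(v - 4) = 0, so they meet at v = 0, 4.
For v in [0, 4], u = v^2 - 7*v - 2 is on the left; area = ∫[0,4] (-(v^2 - 4*v)) dv = 32/3.

32/3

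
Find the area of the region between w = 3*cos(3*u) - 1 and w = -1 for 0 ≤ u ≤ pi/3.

The difference (3*cos(3*u) - 1) - (-1) = 3*cos(3*u) changes sign at u = pi/6 inside [0, pi/3], so split the integral there.
∫[0,pi/6] (3*cos(3*u)) du = 1.
∫[pi/6,pi/3] (3*cos(3*u)) du = -1; the area of that piece is 1.
Total area = 1 + 1 = 2.

2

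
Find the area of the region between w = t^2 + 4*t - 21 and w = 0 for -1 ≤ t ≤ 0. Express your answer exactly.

On [-1, 0], (t^2 + 4*t - 21) - (0) = t^2 + 4*t - 21 is ≤ 0 throughout, so the area is a single integral of |t^2 + 4*t - 21|.
∫[-1,0] (t^2 + 4*t - 21) dt = -68/3; the area of that piece is 68/3.

68/3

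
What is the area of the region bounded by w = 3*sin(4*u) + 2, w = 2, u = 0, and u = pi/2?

3

The difference (3*sin(4*u) + 2) - (2) = 3*sin(4*u) changes sign at u = pi/4 inside [0, pi/2], so split the integral there.
∫[0,pi/4] (3*sin(4*u)) du = 3/2.
∫[pi/4,pi/2] (3*sin(4*u)) du = -3/2; the area of that piece is 3/2.
Total area = 3/2 + 3/2 = 3.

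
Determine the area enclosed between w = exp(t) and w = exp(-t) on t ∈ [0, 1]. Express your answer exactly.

On [0, 1], (exp(t)) - (exp(-t)) = exp(t) - exp(-t) is ≥ 0 throughout, so the area is a single integral of |exp(t) - exp(-t)|.
∫[0,1] (exp(t) - exp(-t)) dt = -2 + exp(-1) + exp(1).

-2 + exp(-1) + exp(1)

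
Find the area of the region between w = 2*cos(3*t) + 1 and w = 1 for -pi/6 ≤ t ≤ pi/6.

4/3

On [-pi/6, pi/6], (2*cos(3*t) + 1) - (1) = 2*cos(3*t) is ≥ 0 throughout, so the area is a single integral of |2*cos(3*t)|.
∫[-pi/6,pi/6] (2*cos(3*t)) dt = 4/3.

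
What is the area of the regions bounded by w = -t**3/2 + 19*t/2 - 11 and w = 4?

517/4

Set the curves equal: -t**3/2 + 19*t/2 - 11 = 4, so -t**3/2 + 19*t/2 - 15 = 0, which factors as -(t - 3)*(t - 2)*(t + 5)/2 = 0. The curves meet at t = -5, 2, 3.
On [-5, 2], w = 4 is on top; that piece has area ∫[-5,2] (-(-t**3/2 + 19*t/2 - 15)) dt = 1029/8.
On [2, 3], w = -t**3/2 + 19*t/2 - 11 is on top; that piece has area ∫[2,3] (-t**3/2 + 19*t/2 - 15) dt = 5/8.
Total enclosed area = 1029/8 + 5/8 = 517/4.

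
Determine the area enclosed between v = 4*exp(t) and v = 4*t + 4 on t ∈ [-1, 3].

-32 - 4*exp(-1) + 4*exp(3)

On [-1, 3], (4*exp(t)) - (4*t + 4) = -4*t + 4*exp(t) - 4 is ≥ 0 throughout, so the area is a single integral of |-4*t + 4*exp(t) - 4|.
∫[-1,3] (-4*t + 4*exp(t) - 4) dt = -32 - 4*exp(-1) + 4*exp(3).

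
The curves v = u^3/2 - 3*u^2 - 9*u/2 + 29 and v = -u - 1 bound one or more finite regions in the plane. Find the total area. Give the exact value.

Set the curves equal: u^3/2 - 3*u^2 - 9*u/2 + 29 = -u - 1, so u^3/2 - 3*u^2 - 7*u/2 + 30 = 0, which factors as (u - 5)*(u - 4)*(u + 3)/2 = 0. The curves meet at u = -3, 4, 5.
On [-3, 4], v = u^3/2 - 3*u^2 - 9*u/2 + 29 is on top; that piece has area ∫[-3,4] (u^3/2 - 3*u^2 - 7*u/2 + 30) du = 1029/8.
On [4, 5], v = -u - 1 is on top; that piece has area ∫[4,5] (-(u^3/2 - 3*u^2 - 7*u/2 + 30)) du = 5/8.
Total enclosed area = 1029/8 + 5/8 = 517/4.

517/4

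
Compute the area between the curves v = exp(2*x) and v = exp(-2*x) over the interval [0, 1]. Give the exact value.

On [0, 1], (exp(2*x)) - (exp(-2*x)) = exp(2*x) - exp(-2*x) is ≥ 0 throughout, so the area is a single integral of |exp(2*x) - exp(-2*x)|.
∫[0,1] (exp(2*x) - exp(-2*x)) dx = -1 + exp(-2)/2 + exp(2)/2.

-1 + exp(-2)/2 + exp(2)/2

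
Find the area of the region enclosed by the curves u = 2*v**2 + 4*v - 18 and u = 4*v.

Both boundary curves give u as a function of v, so integrate with respect to v. Setting them equal: 2*v**2 - 18 = 0, i.e. 2*(v - 3)*(v + 3) = 0, so they meet at v = -3, 3.
For v in [-3, 3], u = 2*v**2 + 4*v - 18 is on the left; area = ∫[-3,3] (-(2*v**2 - 18)) dv = 72.

72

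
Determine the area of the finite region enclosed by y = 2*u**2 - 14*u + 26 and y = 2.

1/3

Set the curves equal: 2*u**2 - 14*u + 26 = 2, so 2*u**2 - 14*u + 24 = 0, which factors as 2*(u - 4)*(u - 3) = 0. The curves meet at u = 3, 4.
On [3, 4], y = 2 is on top; that piece has area ∫[3,4] (-(2*u**2 - 14*u + 24)) du = 1/3.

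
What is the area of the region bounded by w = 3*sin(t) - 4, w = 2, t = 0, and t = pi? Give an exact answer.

On [0, pi], (3*sin(t) - 4) - (2) = 3*sin(t) - 6 is ≤ 0 throughout, so the area is a single integral of |3*sin(t) - 6|.
∫[0,pi] (3*sin(t) - 6) dt = 6 - 6*pi; the area of that piece is -6 + 6*pi.

-6 + 6*pi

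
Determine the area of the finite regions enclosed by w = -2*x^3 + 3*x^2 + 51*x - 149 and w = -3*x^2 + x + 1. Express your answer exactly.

1048

Set the curves equal: -2*x^3 + 3*x^2 + 51*x - 149 = -3*x^2 + x + 1, so -2*x^3 + 6*x^2 + 50*x - 150 = 0, which factors as -2*(x - 5)*(x - 3)*(x + 5) = 0. The curves meet at x = -5, 3, 5.
On [-5, 3], w = -3*x^2 + x + 1 is on top; that piece has area ∫[-5,3] (-(-2*x^3 + 6*x^2 + 50*x - 150)) dx = 1024.
On [3, 5], w = -2*x^3 + 3*x^2 + 51*x - 149 is on top; that piece has area ∫[3,5] (-2*x^3 + 6*x^2 + 50*x - 150) dx = 24.
Total enclosed area = 1024 + 24 = 1048.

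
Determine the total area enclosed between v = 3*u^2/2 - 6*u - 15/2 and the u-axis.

54

The curve meets the u-axis where 3*u^2/2 - 6*u - 15/2 = 0, i.e. 3*(u - 5)*(u + 1)/2 = 0, at u = -1, 5.
On [-1, 5] the curve lies below the axis; ∫[-1,5] (3*u^2/2 - 6*u - 15/2) du = -54, giving area 54.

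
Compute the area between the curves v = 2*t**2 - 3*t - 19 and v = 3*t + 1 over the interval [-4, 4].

424/3

The difference (2*t**2 - 3*t - 19) - (3*t + 1) = 2*t**2 - 6*t - 20 changes sign at t = -2 inside [-4, 4], so split the integral there.
∫[-4,-2] (2*t**2 - 6*t - 20) dt = 100/3.
∫[-2,4] (2*t**2 - 6*t - 20) dt = -108; the area of that piece is 108.
Total area = 100/3 + 108 = 424/3.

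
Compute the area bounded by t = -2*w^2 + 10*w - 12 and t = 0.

Both boundary curves give t as a function of w, so integrate with respect to w. Setting them equal: -2*w^2 + 10*w - 12 = 0, i.e. -2*(w - 3)*(w - 2) = 0, so they meet at w = 2, 3.
For w in [2, 3], t = -2*w^2 + 10*w - 12 is on the right; area = ∫[2,3] (-2*w^2 + 10*w - 12) dw = 1/3.

1/3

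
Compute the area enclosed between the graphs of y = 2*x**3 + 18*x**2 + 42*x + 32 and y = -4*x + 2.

Set the curves equal: 2*x**3 + 18*x**2 + 42*x + 32 = -4*x + 2, so 2*x**3 + 18*x**2 + 46*x + 30 = 0, which factors as 2*(x + 1)*(x + 3)*(x + 5) = 0. The curves meet at x = -5, -3, -1.
On [-5, -3], y = 2*x**3 + 18*x**2 + 42*x + 32 is on top; that piece has area ∫[-5,-3] (2*x**3 + 18*x**2 + 46*x + 30) dx = 8.
On [-3, -1], y = -4*x + 2 is on top; that piece has area ∫[-3,-1] (-(2*x**3 + 18*x**2 + 46*x + 30)) dx = 8.
Total enclosed area = 8 + 8 = 16.

16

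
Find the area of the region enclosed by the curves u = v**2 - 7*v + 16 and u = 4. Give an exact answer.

1/6

Both boundary curves give u as a function of v, so integrate with respect to v. Setting them equal: v**2 - 7*v + 12 = 0, i.e. (v - 4)*(v - 3) = 0, so they meet at v = 3, 4.
For v in [3, 4], u = v**2 - 7*v + 16 is on the left; area = ∫[3,4] (-(v**2 - 7*v + 12)) dv = 1/6.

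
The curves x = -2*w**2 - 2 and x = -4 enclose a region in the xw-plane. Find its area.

8/3

Both boundary curves give x as a function of w, so integrate with respect to w. Setting them equal: -2*w**2 + 2 = 0, i.e. -2*(w - 1)*(w + 1) = 0, so they meet at w = -1, 1.
For w in [-1, 1], x = -2*w**2 - 2 is on the right; area = ∫[-1,1] (-2*w**2 + 2) dw = 8/3.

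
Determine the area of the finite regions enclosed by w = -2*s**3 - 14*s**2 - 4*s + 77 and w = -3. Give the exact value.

Set the curves equal: -2*s**3 - 14*s**2 - 4*s + 77 = -3, so -2*s**3 - 14*s**2 - 4*s + 80 = 0, which factors as -2*(s - 2)*(s + 4)*(s + 5) = 0. The curves meet at s = -5, -4, 2.
On [-5, -4], w = -3 is on top; that piece has area ∫[-5,-4] (-(-2*s**3 - 14*s**2 - 4*s + 80)) ds = 13/6.
On [-4, 2], w = -2*s**3 - 14*s**2 - 4*s + 77 is on top; that piece has area ∫[-4,2] (-2*s**3 - 14*s**2 - 4*s + 80) ds = 288.
Total enclosed area = 13/6 + 288 = 1741/6.

1741/6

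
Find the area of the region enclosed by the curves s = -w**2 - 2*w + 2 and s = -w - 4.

125/6

Both boundary curves give s as a function of w, so integrate with respect to w. Setting them equal: -w**2 - w + 6 = 0, i.e. -(w - 2)*(w + 3) = 0, so they meet at w = -3, 2.
For w in [-3, 2], s = -w**2 - 2*w + 2 is on the right; area = ∫[-3,2] (-w**2 - w + 6) dw = 125/6.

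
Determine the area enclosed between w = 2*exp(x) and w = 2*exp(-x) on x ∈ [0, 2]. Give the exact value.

-4 + 2*exp(-2) + 2*exp(2)

On [0, 2], (2*exp(x)) - (2*exp(-x)) = 2*exp(x) - 2*exp(-x) is ≥ 0 throughout, so the area is a single integral of |2*exp(x) - 2*exp(-x)|.
∫[0,2] (2*exp(x) - 2*exp(-x)) dx = -4 + 2*exp(-2) + 2*exp(2).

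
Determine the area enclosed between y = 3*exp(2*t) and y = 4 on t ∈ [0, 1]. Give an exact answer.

-13/2 - 4*log(3) + 8*log(2) + 3*exp(2)/2

The difference (3*exp(2*t)) - (4) = 3*exp(2*t) - 4 changes sign at t = -log(3)/2 + log(2) inside [0, 1], so split the integral there.
∫[0,-log(3)/2 + log(2)] (3*exp(2*t) - 4) dt = log(9/16) + 1/2; the area of that piece is -1/2 + log(16/9).
∫[-log(3)/2 + log(2),1] (3*exp(2*t) - 4) dt = -6 - 2*log(3) + 4*log(2) + 3*exp(2)/2.
Total area = (-1/2 + log(16/9)) + (-6 - 2*log(3) + 4*log(2) + 3*exp(2)/2) = -13/2 - 4*log(3) + 8*log(2) + 3*exp(2)/2.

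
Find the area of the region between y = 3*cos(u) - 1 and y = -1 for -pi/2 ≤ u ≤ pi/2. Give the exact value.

On [-pi/2, pi/2], (3*cos(u) - 1) - (-1) = 3*cos(u) is ≥ 0 throughout, so the area is a single integral of |3*cos(u)|.
∫[-pi/2,pi/2] (3*cos(u)) du = 6.

6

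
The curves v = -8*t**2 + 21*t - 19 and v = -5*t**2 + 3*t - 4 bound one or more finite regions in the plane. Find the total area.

Set the curves equal: -8*t**2 + 21*t - 19 = -5*t**2 + 3*t - 4, so -3*t**2 + 18*t - 15 = 0, which factors as -3*(t - 5)*(t - 1) = 0. The curves meet at t = 1, 5.
On [1, 5], v = -8*t**2 + 21*t - 19 is on top; that piece has area ∫[1,5] (-3*t**2 + 18*t - 15) dt = 32.

32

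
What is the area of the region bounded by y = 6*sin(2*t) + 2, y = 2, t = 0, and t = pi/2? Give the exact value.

6

On [0, pi/2], (6*sin(2*t) + 2) - (2) = 6*sin(2*t) is ≥ 0 throughout, so the area is a single integral of |6*sin(2*t)|.
∫[0,pi/2] (6*sin(2*t)) dt = 6.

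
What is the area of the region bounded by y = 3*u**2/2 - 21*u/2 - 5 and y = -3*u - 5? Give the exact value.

Set the curves equal: 3*u**2/2 - 21*u/2 - 5 = -3*u - 5, so 3*u**2/2 - 15*u/2 = 0, which factors as 3*u*(u - 5)/2 = 0. The curves meet at u = 0, 5.
On [0, 5], y = -3*u - 5 is on top; that piece has area ∫[0,5] (-(3*u**2/2 - 15*u/2)) du = 125/4.

125/4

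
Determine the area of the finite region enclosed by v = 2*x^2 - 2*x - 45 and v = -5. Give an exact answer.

243

Set the curves equal: 2*x^2 - 2*x - 45 = -5, so 2*x^2 - 2*x - 40 = 0, which factors as 2*(x - 5)*(x + 4) = 0. The curves meet at x = -4, 5.
On [-4, 5], v = -5 is on top; that piece has area ∫[-4,5] (-(2*x^2 - 2*x - 40)) dx = 243.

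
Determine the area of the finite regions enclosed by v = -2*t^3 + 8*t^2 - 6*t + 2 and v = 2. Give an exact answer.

37/6

Set the curves equal: -2*t^3 + 8*t^2 - 6*t + 2 = 2, so -2*t^3 + 8*t^2 - 6*t = 0, which factors as -2*t*(t - 3)*(t - 1) = 0. The curves meet at t = 0, 1, 3.
On [0, 1], v = 2 is on top; that piece has area ∫[0,1] (-(-2*t^3 + 8*t^2 - 6*t)) dt = 5/6.
On [1, 3], v = -2*t^3 + 8*t^2 - 6*t + 2 is on top; that piece has area ∫[1,3] (-2*t^3 + 8*t^2 - 6*t) dt = 16/3.
Total enclosed area = 5/6 + 16/3 = 37/6.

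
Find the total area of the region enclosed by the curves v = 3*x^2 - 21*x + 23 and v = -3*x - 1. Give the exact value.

4

Set the curves equal: 3*x^2 - 21*x + 23 = -3*x - 1, so 3*x^2 - 18*x + 24 = 0, which factors as 3*(x - 4)*(x - 2) = 0. The curves meet at x = 2, 4.
On [2, 4], v = -3*x - 1 is on top; that piece has area ∫[2,4] (-(3*x^2 - 18*x + 24)) dx = 4.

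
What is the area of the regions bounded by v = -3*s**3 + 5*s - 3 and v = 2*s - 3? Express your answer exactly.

Set the curves equal: -3*s**3 + 5*s - 3 = 2*s - 3, so -3*s**3 + 3*s = 0, which factors as -3*s*(s - 1)*(s + 1) = 0. The curves meet at s = -1, 0, 1.
On [-1, 0], v = 2*s - 3 is on top; that piece has area ∫[-1,0] (-(-3*s**3 + 3*s)) ds = 3/4.
On [0, 1], v = -3*s**3 + 5*s - 3 is on top; that piece has area ∫[0,1] (-3*s**3 + 3*s) ds = 3/4.
Total enclosed area = 3/4 + 3/4 = 3/2.

3/2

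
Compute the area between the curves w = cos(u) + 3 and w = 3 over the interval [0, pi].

2

The difference (cos(u) + 3) - (3) = cos(u) changes sign at u = pi/2 inside [0, pi], so split the integral there.
∫[0,pi/2] (cos(u)) du = 1.
∫[pi/2,pi] (cos(u)) du = -1; the area of that piece is 1.
Total area = 1 + 1 = 2.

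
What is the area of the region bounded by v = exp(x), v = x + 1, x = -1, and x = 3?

-8 - exp(-1) + exp(3)

On [-1, 3], (exp(x)) - (x + 1) = -x + exp(x) - 1 is ≥ 0 throughout, so the area is a single integral of |-x + exp(x) - 1|.
∫[-1,3] (-x + exp(x) - 1) dx = -8 - exp(-1) + exp(3).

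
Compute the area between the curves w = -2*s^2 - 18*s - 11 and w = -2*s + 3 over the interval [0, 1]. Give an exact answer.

68/3

On [0, 1], (-2*s^2 - 18*s - 11) - (-2*s + 3) = -2*s^2 - 16*s - 14 is ≤ 0 throughout, so the area is a single integral of |-2*s^2 - 16*s - 14|.
∫[0,1] (-2*s^2 - 16*s - 14) ds = -68/3; the area of that piece is 68/3.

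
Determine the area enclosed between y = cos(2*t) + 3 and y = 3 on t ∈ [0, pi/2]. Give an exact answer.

1

The difference (cos(2*t) + 3) - (3) = cos(2*t) changes sign at t = pi/4 inside [0, pi/2], so split the integral there.
∫[0,pi/4] (cos(2*t)) dt = 1/2.
∫[pi/4,pi/2] (cos(2*t)) dt = -1/2; the area of that piece is 1/2.
Total area = 1/2 + 1/2 = 1.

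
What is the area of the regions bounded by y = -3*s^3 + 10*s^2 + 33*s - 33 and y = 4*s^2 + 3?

937/4

Set the curves equal: -3*s^3 + 10*s^2 + 33*s - 33 = 4*s^2 + 3, so -3*s^3 + 6*s^2 + 33*s - 36 = 0, which factors as -3*(s - 4)*(s - 1)*(s + 3) = 0. The curves meet at s = -3, 1, 4.
On [-3, 1], y = 4*s^2 + 3 is on top; that piece has area ∫[-3,1] (-(-3*s^3 + 6*s^2 + 33*s - 36)) ds = 160.
On [1, 4], y = -3*s^3 + 10*s^2 + 33*s - 33 is on top; that piece has area ∫[1,4] (-3*s^3 + 6*s^2 + 33*s - 36) ds = 297/4.
Total enclosed area = 160 + 297/4 = 937/4.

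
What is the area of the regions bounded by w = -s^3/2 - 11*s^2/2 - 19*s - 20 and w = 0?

Set the curves equal: -s^3/2 - 11*s^2/2 - 19*s - 20 = 0, so -s^3/2 - 11*s^2/2 - 19*s - 20 = 0, which factors as -(s + 2)*(s + 4)*(s + 5)/2 = 0. The curves meet at s = -5, -4, -2.
On [-5, -4], w = 0 is on top; that piece has area ∫[-5,-4] (-(-s^3/2 - 11*s^2/2 - 19*s - 20)) ds = 5/24.
On [-4, -2], w = -s^3/2 - 11*s^2/2 - 19*s - 20 is on top; that piece has area ∫[-4,-2] (-s^3/2 - 11*s^2/2 - 19*s - 20) ds = 4/3.
Total enclosed area = 5/24 + 4/3 = 37/24.

37/24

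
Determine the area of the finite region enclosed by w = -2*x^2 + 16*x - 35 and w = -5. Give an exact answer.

8/3

Set the curves equal: -2*x^2 + 16*x - 35 = -5, so -2*x^2 + 16*x - 30 = 0, which factors as -2*(x - 5)*(x - 3) = 0. The curves meet at x = 3, 5.
On [3, 5], w = -2*x^2 + 16*x - 35 is on top; that piece has area ∫[3,5] (-2*x^2 + 16*x - 30) dx = 8/3.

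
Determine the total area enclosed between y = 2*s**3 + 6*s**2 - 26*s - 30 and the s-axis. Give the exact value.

256

The curve meets the s-axis where 2*s**3 + 6*s**2 - 26*s - 30 = 0, i.e. 2*(s - 3)*(s + 1)*(s + 5) = 0, at s = -5, -1, 3.
On [-5, -1] the curve lies above the axis; ∫[-5,-1] (2*s**3 + 6*s**2 - 26*s - 30) ds = 128, giving area 128.
On [-1, 3] the curve lies below the axis; ∫[-1,3] (2*s**3 + 6*s**2 - 26*s - 30) ds = -128, giving area 128.
Total area = 128 + 128 = 256.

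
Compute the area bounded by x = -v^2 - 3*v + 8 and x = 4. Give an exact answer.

125/6

Both boundary curves give x as a function of v, so integrate with respect to v. Setting them equal: -v^2 - 3*v + 4 = 0, i.e. -(v - 1)*(v + 4) = 0, so they meet at v = -4, 1.
For v in [-4, 1], x = -v^2 - 3*v + 8 is on the right; area = ∫[-4,1] (-v^2 - 3*v + 4) dv = 125/6.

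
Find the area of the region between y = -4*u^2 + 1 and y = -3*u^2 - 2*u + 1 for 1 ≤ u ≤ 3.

2

The difference (-4*u^2 + 1) - (-3*u^2 - 2*u + 1) = -u^2 + 2*u changes sign at u = 2 inside [1, 3], so split the integral there.
∫[1,2] (-u^2 + 2*u) du = 2/3.
∫[2,3] (-u^2 + 2*u) du = -4/3; the area of that piece is 4/3.
Total area = 2/3 + 4/3 = 2.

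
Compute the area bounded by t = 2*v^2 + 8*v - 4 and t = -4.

Both boundary curves give t as a function of v, so integrate with respect to v. Setting them equal: 2*v^2 + 8*v = 0, i.e. 2*v*(v + 4) = 0, so they meet at v = -4, 0.
For v in [-4, 0], t = 2*v^2 + 8*v - 4 is on the left; area = ∫[-4,0] (-(2*v^2 + 8*v)) dv = 64/3.

64/3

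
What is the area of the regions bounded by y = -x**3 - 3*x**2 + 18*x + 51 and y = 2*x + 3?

517/2

Set the curves equal: -x**3 - 3*x**2 + 18*x + 51 = 2*x + 3, so -x**3 - 3*x**2 + 16*x + 48 = 0, which factors as -(x - 4)*(x + 3)*(x + 4) = 0. The curves meet at x = -4, -3, 4.
On [-4, -3], y = 2*x + 3 is on top; that piece has area ∫[-4,-3] (-(-x**3 - 3*x**2 + 16*x + 48)) dx = 5/4.
On [-3, 4], y = -x**3 - 3*x**2 + 18*x + 51 is on top; that piece has area ∫[-3,4] (-x**3 - 3*x**2 + 16*x + 48) dx = 1029/4.
Total enclosed area = 5/4 + 1029/4 = 517/2.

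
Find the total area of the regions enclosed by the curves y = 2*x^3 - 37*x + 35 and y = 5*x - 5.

Set the curves equal: 2*x^3 - 37*x + 35 = 5*x - 5, so 2*x^3 - 42*x + 40 = 0, which factors as 2*(x - 4)*(x - 1)*(x + 5) = 0. The curves meet at x = -5, 1, 4.
On [-5, 1], y = 2*x^3 - 37*x + 35 is on top; that piece has area ∫[-5,1] (2*x^3 - 42*x + 40) dx = 432.
On [1, 4], y = 5*x - 5 is on top; that piece has area ∫[1,4] (-(2*x^3 - 42*x + 40)) dx = 135/2.
Total enclosed area = 432 + 135/2 = 999/2.

999/2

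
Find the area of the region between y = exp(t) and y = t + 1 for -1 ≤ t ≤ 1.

On [-1, 1], (exp(t)) - (t + 1) = -t + exp(t) - 1 is ≥ 0 throughout, so the area is a single integral of |-t + exp(t) - 1|.
∫[-1,1] (-t + exp(t) - 1) dt = -2 - exp(-1) + exp(1).

-2 - exp(-1) + exp(1)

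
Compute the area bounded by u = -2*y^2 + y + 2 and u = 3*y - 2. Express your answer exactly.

Both boundary curves give u as a function of y, so integrate with respect to y. Setting them equal: -2*y^2 - 2*y + 4 = 0, i.e. -2*(y - 1)*(y + 2) = 0, so they meet at y = -2, 1.
For y in [-2, 1], u = -2*y^2 + y + 2 is on the right; area = ∫[-2,1] (-2*y^2 - 2*y + 4) dy = 9.

9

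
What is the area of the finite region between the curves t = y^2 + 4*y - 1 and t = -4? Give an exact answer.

Both boundary curves give t as a function of y, so integrate with respect to y. Setting them equal: y^2 + 4*y + 3 = 0, i.e. (y + 1)*(y + 3) = 0, so they meet at y = -3, -1.
For y in [-3, -1], t = y^2 + 4*y - 1 is on the left; area = ∫[-3,-1] (-(y^2 + 4*y + 3)) dy = 4/3.

4/3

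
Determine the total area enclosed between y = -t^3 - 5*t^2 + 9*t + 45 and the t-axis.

The curve meets the t-axis where -t^3 - 5*t^2 + 9*t + 45 = 0, i.e. -(t - 3)*(t + 3)*(t + 5) = 0, at t = -5, -3, 3.
On [-5, -3] the curve lies below the axis; ∫[-5,-3] (-t^3 - 5*t^2 + 9*t + 45) dt = -28/3, giving area 28/3.
On [-3, 3] the curve lies above the axis; ∫[-3,3] (-t^3 - 5*t^2 + 9*t + 45) dt = 180, giving area 180.
Total area = 28/3 + 180 = 568/3.

568/3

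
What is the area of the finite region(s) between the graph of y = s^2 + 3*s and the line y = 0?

9/2

The curve meets the s-axis where s^2 + 3*s = 0, i.e. s*(s + 3) = 0, at s = -3, 0.
On [-3, 0] the curve lies below the axis; ∫[-3,0] (s^2 + 3*s) ds = -9/2, giving area 9/2.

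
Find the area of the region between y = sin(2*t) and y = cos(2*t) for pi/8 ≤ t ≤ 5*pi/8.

On [pi/8, 5*pi/8], (sin(2*t)) - (cos(2*t)) = sin(2*t) - cos(2*t) is ≥ 0 throughout, so the area is a single integral of |sin(2*t) - cos(2*t)|.
∫[pi/8,5*pi/8] (sin(2*t) - cos(2*t)) dt = sqrt(2).

sqrt(2)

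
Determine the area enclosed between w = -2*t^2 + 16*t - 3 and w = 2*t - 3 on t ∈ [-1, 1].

14

The difference (-2*t^2 + 16*t - 3) - (2*t - 3) = -2*t^2 + 14*t changes sign at t = 0 inside [-1, 1], so split the integral there.
∫[-1,0] (-2*t^2 + 14*t) dt = -23/3; the area of that piece is 23/3.
∫[0,1] (-2*t^2 + 14*t) dt = 19/3.
Total area = 23/3 + 19/3 = 14.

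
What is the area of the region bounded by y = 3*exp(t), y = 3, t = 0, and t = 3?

On [0, 3], (3*exp(t)) - (3) = 3*exp(t) - 3 is ≥ 0 throughout, so the area is a single integral of |3*exp(t) - 3|.
∫[0,3] (3*exp(t) - 3) dt = -12 + 3*exp(3).

-12 + 3*exp(3)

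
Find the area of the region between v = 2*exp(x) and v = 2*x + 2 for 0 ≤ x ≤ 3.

On [0, 3], (2*exp(x)) - (2*x + 2) = -2*x + 2*exp(x) - 2 is ≥ 0 throughout, so the area is a single integral of |-2*x + 2*exp(x) - 2|.
∫[0,3] (-2*x + 2*exp(x) - 2) dx = -17 + 2*exp(3).

-17 + 2*exp(3)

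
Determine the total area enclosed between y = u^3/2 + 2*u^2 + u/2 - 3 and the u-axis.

The curve meets the u-axis where u^3/2 + 2*u^2 + u/2 - 3 = 0, i.e. (u - 1)*(u + 2)*(u + 3)/2 = 0, at u = -3, -2, 1.
On [-3, -2] the curve lies above the axis; ∫[-3,-2] (u^3/2 + 2*u^2 + u/2 - 3) du = 7/24, giving area 7/24.
On [-2, 1] the curve lies below the axis; ∫[-2,1] (u^3/2 + 2*u^2 + u/2 - 3) du = -45/8, giving area 45/8.
Total area = 7/24 + 45/8 = 71/12.

71/12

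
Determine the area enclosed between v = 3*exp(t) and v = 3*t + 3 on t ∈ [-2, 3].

-45/2 - 3*exp(-2) + 3*exp(3)

On [-2, 3], (3*exp(t)) - (3*t + 3) = -3*t + 3*exp(t) - 3 is ≥ 0 throughout, so the area is a single integral of |-3*t + 3*exp(t) - 3|.
∫[-2,3] (-3*t + 3*exp(t) - 3) dt = -45/2 - 3*exp(-2) + 3*exp(3).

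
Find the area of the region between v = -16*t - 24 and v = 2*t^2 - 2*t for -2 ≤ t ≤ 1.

57

On [-2, 1], (-16*t - 24) - (2*t^2 - 2*t) = -2*t^2 - 14*t - 24 is ≤ 0 throughout, so the area is a single integral of |-2*t^2 - 14*t - 24|.
∫[-2,1] (-2*t^2 - 14*t - 24) dt = -57; the area of that piece is 57.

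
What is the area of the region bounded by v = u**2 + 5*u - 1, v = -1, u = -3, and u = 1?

The difference (u**2 + 5*u - 1) - (-1) = u**2 + 5*u changes sign at u = 0 inside [-3, 1], so split the integral there.
∫[-3,0] (u**2 + 5*u) du = -27/2; the area of that piece is 27/2.
∫[0,1] (u**2 + 5*u) du = 17/6.
Total area = 27/2 + 17/6 = 49/3.

49/3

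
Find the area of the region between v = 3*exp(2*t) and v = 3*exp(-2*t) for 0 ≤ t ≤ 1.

-3 + 3*exp(-2)/2 + 3*exp(2)/2

On [0, 1], (3*exp(2*t)) - (3*exp(-2*t)) = 3*exp(2*t) - 3*exp(-2*t) is ≥ 0 throughout, so the area is a single integral of |3*exp(2*t) - 3*exp(-2*t)|.
∫[0,1] (3*exp(2*t) - 3*exp(-2*t)) dt = -3 + 3*exp(-2)/2 + 3*exp(2)/2.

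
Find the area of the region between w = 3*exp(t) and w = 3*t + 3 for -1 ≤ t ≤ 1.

On [-1, 1], (3*exp(t)) - (3*t + 3) = -3*t + 3*exp(t) - 3 is ≥ 0 throughout, so the area is a single integral of |-3*t + 3*exp(t) - 3|.
∫[-1,1] (-3*t + 3*exp(t) - 3) dt = -6 - 3*exp(-1) + 3*exp(1).

-6 - 3*exp(-1) + 3*exp(1)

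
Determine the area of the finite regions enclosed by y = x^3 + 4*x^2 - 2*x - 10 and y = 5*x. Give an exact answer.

Set the curves equal: x^3 + 4*x^2 - 2*x - 10 = 5*x, so x^3 + 4*x^2 - 7*x - 10 = 0, which factors as (x - 2)*(x + 1)*(x + 5) = 0. The curves meet at x = -5, -1, 2.
On [-5, -1], y = x^3 + 4*x^2 - 2*x - 10 is on top; that piece has area ∫[-5,-1] (x^3 + 4*x^2 - 7*x - 10) dx = 160/3.
On [-1, 2], y = 5*x is on top; that piece has area ∫[-1,2] (-(x^3 + 4*x^2 - 7*x - 10)) dx = 99/4.
Total enclosed area = 160/3 + 99/4 = 937/12.

937/12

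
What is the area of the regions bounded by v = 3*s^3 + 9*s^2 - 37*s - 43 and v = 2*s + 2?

384

Set the curves equal: 3*s^3 + 9*s^2 - 37*s - 43 = 2*s + 2, so 3*s^3 + 9*s^2 - 39*s - 45 = 0, which factors as 3*(s - 3)*(s + 1)*(s + 5) = 0. The curves meet at s = -5, -1, 3.
On [-5, -1], v = 3*s^3 + 9*s^2 - 37*s - 43 is on top; that piece has area ∫[-5,-1] (3*s^3 + 9*s^2 - 39*s - 45) ds = 192.
On [-1, 3], v = 2*s + 2 is on top; that piece has area ∫[-1,3] (-(3*s^3 + 9*s^2 - 39*s - 45)) ds = 192.
Total enclosed area = 192 + 192 = 384.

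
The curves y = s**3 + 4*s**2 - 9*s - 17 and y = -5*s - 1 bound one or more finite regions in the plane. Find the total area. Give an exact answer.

148/3

Set the curves equal: s**3 + 4*s**2 - 9*s - 17 = -5*s - 1, so s**3 + 4*s**2 - 4*s - 16 = 0, which factors as (s - 2)*(s + 2)*(s + 4) = 0. The curves meet at s = -4, -2, 2.
On [-4, -2], y = s**3 + 4*s**2 - 9*s - 17 is on top; that piece has area ∫[-4,-2] (s**3 + 4*s**2 - 4*s - 16) ds = 20/3.
On [-2, 2], y = -5*s - 1 is on top; that piece has area ∫[-2,2] (-(s**3 + 4*s**2 - 4*s - 16)) ds = 128/3.
Total enclosed area = 20/3 + 128/3 = 148/3.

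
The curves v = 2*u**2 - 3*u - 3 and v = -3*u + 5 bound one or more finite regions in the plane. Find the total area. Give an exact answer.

64/3

Set the curves equal: 2*u**2 - 3*u - 3 = -3*u + 5, so 2*u**2 - 8 = 0, which factors as 2*(u - 2)*(u + 2) = 0. The curves meet at u = -2, 2.
On [-2, 2], v = -3*u + 5 is on top; that piece has area ∫[-2,2] (-(2*u**2 - 8)) du = 64/3.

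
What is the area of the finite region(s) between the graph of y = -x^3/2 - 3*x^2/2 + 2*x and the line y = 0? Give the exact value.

131/8

The curve meets the x-axis where -x^3/2 - 3*x^2/2 + 2*x = 0, i.e. -x*(x - 1)*(x + 4)/2 = 0, at x = -4, 0, 1.
On [-4, 0] the curve lies below the axis; ∫[-4,0] (-x^3/2 - 3*x^2/2 + 2*x) dx = -16, giving area 16.
On [0, 1] the curve lies above the axis; ∫[0,1] (-x^3/2 - 3*x^2/2 + 2*x) dx = 3/8, giving area 3/8.
Total area = 16 + 3/8 = 131/8.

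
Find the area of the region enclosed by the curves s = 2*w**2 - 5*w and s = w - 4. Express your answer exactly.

Both boundary curves give s as a function of w, so integrate with respect to w. Setting them equal: 2*w**2 - 6*w + 4 = 0, i.e. 2*(w - 2)*(w - 1) = 0, so they meet at w = 1, 2.
For w in [1, 2], s = 2*w**2 - 5*w is on the left; area = ∫[1,2] (-(2*w**2 - 6*w + 4)) dw = 1/3.

1/3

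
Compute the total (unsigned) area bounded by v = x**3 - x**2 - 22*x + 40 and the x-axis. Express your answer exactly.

The curve meets the x-axis where x**3 - x**2 - 22*x + 40 = 0, i.e. (x - 4)*(x - 2)*(x + 5) = 0, at x = -5, 2, 4.
On [-5, 2] the curve lies above the axis; ∫[-5,2] (x**3 - x**2 - 22*x + 40) dx = 3773/12, giving area 3773/12.
On [2, 4] the curve lies below the axis; ∫[2,4] (x**3 - x**2 - 22*x + 40) dx = -32/3, giving area 32/3.
Total area = 3773/12 + 32/3 = 3901/12.

3901/12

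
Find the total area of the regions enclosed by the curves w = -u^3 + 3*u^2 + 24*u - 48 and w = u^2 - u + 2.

Set the curves equal: -u^3 + 3*u^2 + 24*u - 48 = u^2 - u + 2, so -u^3 + 2*u^2 + 25*u - 50 = 0, which factors as -(u - 5)*(u - 2)*(u + 5) = 0. The curves meet at u = -5, 2, 5.
On [-5, 2], w = u^2 - u + 2 is on top; that piece has area ∫[-5,2] (-(-u^3 + 2*u^2 + 25*u - 50)) du = 4459/12.
On [2, 5], w = -u^3 + 3*u^2 + 24*u - 48 is on top; that piece has area ∫[2,5] (-u^3 + 2*u^2 + 25*u - 50) du = 153/4.
Total enclosed area = 4459/12 + 153/4 = 2459/6.

2459/6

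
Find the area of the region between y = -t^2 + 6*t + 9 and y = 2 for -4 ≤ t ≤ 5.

The difference (-t^2 + 6*t + 9) - (2) = -t^2 + 6*t + 7 changes sign at t = -1 inside [-4, 5], so split the integral there.
∫[-4,-1] (-t^2 + 6*t + 7) dt = -45; the area of that piece is 45.
∫[-1,5] (-t^2 + 6*t + 7) dt = 72.
Total area = 45 + 72 = 117.

117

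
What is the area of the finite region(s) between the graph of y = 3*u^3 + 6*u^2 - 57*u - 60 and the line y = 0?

The curve meets the u-axis where 3*u^3 + 6*u^2 - 57*u - 60 = 0, i.e. 3*(u - 4)*(u + 1)*(u + 5) = 0, at u = -5, -1, 4.
On [-5, -1] the curve lies above the axis; ∫[-5,-1] (3*u^3 + 6*u^2 - 57*u - 60) du = 224, giving area 224.
On [-1, 4] the curve lies below the axis; ∫[-1,4] (3*u^3 + 6*u^2 - 57*u - 60) du = -1625/4, giving area 1625/4.
Total area = 224 + 1625/4 = 2521/4.

2521/4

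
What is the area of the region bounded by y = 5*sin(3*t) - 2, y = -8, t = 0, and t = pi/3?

10/3 + 2*pi

On [0, pi/3], (5*sin(3*t) - 2) - (-8) = 5*sin(3*t) + 6 is ≥ 0 throughout, so the area is a single integral of |5*sin(3*t) + 6|.
∫[0,pi/3] (5*sin(3*t) + 6) dt = 10/3 + 2*pi.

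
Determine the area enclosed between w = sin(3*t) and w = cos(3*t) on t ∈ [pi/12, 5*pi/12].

On [pi/12, 5*pi/12], (sin(3*t)) - (cos(3*t)) = sin(3*t) - cos(3*t) is ≥ 0 throughout, so the area is a single integral of |sin(3*t) - cos(3*t)|.
∫[pi/12,5*pi/12] (sin(3*t) - cos(3*t)) dt = 2*sqrt(2)/3.

2*sqrt(2)/3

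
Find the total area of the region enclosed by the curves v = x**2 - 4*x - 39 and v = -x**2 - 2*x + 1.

Set the curves equal: x**2 - 4*x - 39 = -x**2 - 2*x + 1, so 2*x**2 - 2*x - 40 = 0, which factors as 2*(x - 5)*(x + 4) = 0. The curves meet at x = -4, 5.
On [-4, 5], v = -x**2 - 2*x + 1 is on top; that piece has area ∫[-4,5] (-(2*x**2 - 2*x - 40)) dx = 243.

243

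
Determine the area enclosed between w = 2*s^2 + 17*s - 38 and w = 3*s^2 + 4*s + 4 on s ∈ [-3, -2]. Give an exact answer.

485/6

On [-3, -2], (2*s^2 + 17*s - 38) - (3*s^2 + 4*s + 4) = -s^2 + 13*s - 42 is ≤ 0 throughout, so the area is a single integral of |-s^2 + 13*s - 42|.
∫[-3,-2] (-s^2 + 13*s - 42) ds = -485/6; the area of that piece is 485/6.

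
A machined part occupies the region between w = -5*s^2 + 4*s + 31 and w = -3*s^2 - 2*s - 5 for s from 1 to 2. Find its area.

121/3

On [1, 2], (-5*s^2 + 4*s + 31) - (-3*s^2 - 2*s - 5) = -2*s^2 + 6*s + 36 is ≥ 0 throughout, so the area is a single integral of |-2*s^2 + 6*s + 36|.
∫[1,2] (-2*s^2 + 6*s + 36) ds = 121/3.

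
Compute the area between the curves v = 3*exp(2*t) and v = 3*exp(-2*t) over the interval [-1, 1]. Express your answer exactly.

The difference (3*exp(2*t)) - (3*exp(-2*t)) = 3*exp(2*t) - 3*exp(-2*t) changes sign at t = 0 inside [-1, 1], so split the integral there.
∫[-1,0] (3*exp(2*t) - 3*exp(-2*t)) dt = -3*exp(2)/2 - 3*exp(-2)/2 + 3; the area of that piece is -3 + 3*exp(-2)/2 + 3*exp(2)/2.
∫[0,1] (3*exp(2*t) - 3*exp(-2*t)) dt = -3 + 3*exp(-2)/2 + 3*exp(2)/2.
Total area = (-3 + 3*exp(-2)/2 + 3*exp(2)/2) + (-3 + 3*exp(-2)/2 + 3*exp(2)/2) = -6 + 3*exp(-2) + 3*exp(2).

-6 + 3*exp(-2) + 3*exp(2)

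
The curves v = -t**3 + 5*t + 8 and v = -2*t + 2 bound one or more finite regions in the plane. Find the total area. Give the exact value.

Set the curves equal: -t**3 + 5*t + 8 = -2*t + 2, so -t**3 + 7*t + 6 = 0, which factors as -(t - 3)*(t + 1)*(t + 2) = 0. The curves meet at t = -2, -1, 3.
On [-2, -1], v = -2*t + 2 is on top; that piece has area ∫[-2,-1] (-(-t**3 + 7*t + 6)) dt = 3/4.
On [-1, 3], v = -t**3 + 5*t + 8 is on top; that piece has area ∫[-1,3] (-t**3 + 7*t + 6) dt = 32.
Total enclosed area = 3/4 + 32 = 131/4.

131/4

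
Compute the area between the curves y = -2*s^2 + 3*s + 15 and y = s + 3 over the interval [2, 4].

10

The difference (-2*s^2 + 3*s + 15) - (s + 3) = -2*s^2 + 2*s + 12 changes sign at s = 3 inside [2, 4], so split the integral there.
∫[2,3] (-2*s^2 + 2*s + 12) ds = 13/3.
∫[3,4] (-2*s^2 + 2*s + 12) ds = -17/3; the area of that piece is 17/3.
Total area = 13/3 + 17/3 = 10.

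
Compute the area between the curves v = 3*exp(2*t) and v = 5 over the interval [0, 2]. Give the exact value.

The difference (3*exp(2*t)) - (5) = 3*exp(2*t) - 5 changes sign at t = -log(3)/2 + log(5)/2 inside [0, 2], so split the integral there.
∫[0,-log(3)/2 + log(5)/2] (3*exp(2*t) - 5) dt = log(9*sqrt(15)/125) + 1; the area of that piece is -1 + log(25*sqrt(15)/27).
∫[-log(3)/2 + log(5)/2,2] (3*exp(2*t) - 5) dt = -25/2 - 5*log(3)/2 + 5*log(5)/2 + 3*exp(4)/2.
Total area = (-1 + log(25*sqrt(15)/27)) + (-25/2 - 5*log(3)/2 + 5*log(5)/2 + 3*exp(4)/2) = -27/2 - 11*log(3)/2 + log(15)/2 + 9*log(5)/2 + 3*exp(4)/2.

-27/2 - 11*log(3)/2 + log(15)/2 + 9*log(5)/2 + 3*exp(4)/2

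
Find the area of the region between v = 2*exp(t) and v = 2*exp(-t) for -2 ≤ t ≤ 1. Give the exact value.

-8 + 2*exp(-2) + 2*exp(-1) + 2*exp(1) + 2*exp(2)

The difference (2*exp(t)) - (2*exp(-t)) = 2*exp(t) - 2*exp(-t) changes sign at t = 0 inside [-2, 1], so split the integral there.
∫[-2,0] (2*exp(t) - 2*exp(-t)) dt = -2*exp(2) - 2*exp(-2) + 4; the area of that piece is -4 + 2*exp(-2) + 2*exp(2).
∫[0,1] (2*exp(t) - 2*exp(-t)) dt = -4 + 2*exp(-1) + 2*exp(1).
Total area = (-4 + 2*exp(-2) + 2*exp(2)) + (-4 + 2*exp(-1) + 2*exp(1)) = -8 + 2*exp(-2) + 2*exp(-1) + 2*exp(1) + 2*exp(2).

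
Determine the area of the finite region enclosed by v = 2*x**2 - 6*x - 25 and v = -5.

343/3

Set the curves equal: 2*x**2 - 6*x - 25 = -5, so 2*x**2 - 6*x - 20 = 0, which factors as 2*(x - 5)*(x + 2) = 0. The curves meet at x = -2, 5.
On [-2, 5], v = -5 is on top; that piece has area ∫[-2,5] (-(2*x**2 - 6*x - 20)) dx = 343/3.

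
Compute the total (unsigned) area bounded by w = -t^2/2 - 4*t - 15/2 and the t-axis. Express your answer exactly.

2/3

The curve meets the t-axis where -t^2/2 - 4*t - 15/2 = 0, i.e. -(t + 3)*(t + 5)/2 = 0, at t = -5, -3.
On [-5, -3] the curve lies above the axis; ∫[-5,-3] (-t^2/2 - 4*t - 15/2) dt = 2/3, giving area 2/3.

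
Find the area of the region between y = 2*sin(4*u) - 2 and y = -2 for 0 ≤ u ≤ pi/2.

2

The difference (2*sin(4*u) - 2) - (-2) = 2*sin(4*u) changes sign at u = pi/4 inside [0, pi/2], so split the integral there.
∫[0,pi/4] (2*sin(4*u)) du = 1.
∫[pi/4,pi/2] (2*sin(4*u)) du = -1; the area of that piece is 1.
Total area = 1 + 1 = 2.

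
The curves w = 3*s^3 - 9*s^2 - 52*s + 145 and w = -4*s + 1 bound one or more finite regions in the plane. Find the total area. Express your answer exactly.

Set the curves equal: 3*s^3 - 9*s^2 - 52*s + 145 = -4*s + 1, so 3*s^3 - 9*s^2 - 48*s + 144 = 0, which factors as 3*(s - 4)*(s - 3)*(s + 4) = 0. The curves meet at s = -4, 3, 4.
On [-4, 3], w = 3*s^3 - 9*s^2 - 52*s + 145 is on top; that piece has area ∫[-4,3] (3*s^3 - 9*s^2 - 48*s + 144) ds = 3087/4.
On [3, 4], w = -4*s + 1 is on top; that piece has area ∫[3,4] (-(3*s^3 - 9*s^2 - 48*s + 144)) ds = 15/4.
Total enclosed area = 3087/4 + 15/4 = 1551/2.

1551/2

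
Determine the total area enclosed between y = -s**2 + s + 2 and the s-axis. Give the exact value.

The curve meets the s-axis where -s**2 + s + 2 = 0, i.e. -(s - 2)*(s + 1) = 0, at s = -1, 2.
On [-1, 2] the curve lies above the axis; ∫[-1,2] (-s**2 + s + 2) ds = 9/2, giving area 9/2.

9/2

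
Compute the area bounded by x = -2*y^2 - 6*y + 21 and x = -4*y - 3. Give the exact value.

343/3

Both boundary curves give x as a function of y, so integrate with respect to y. Setting them equal: -2*y^2 - 2*y + 24 = 0, i.e. -2*(y - 3)*(y + 4) = 0, so they meet at y = -4, 3.
For y in [-4, 3], x = -2*y^2 - 6*y + 21 is on the right; area = ∫[-4,3] (-2*y^2 - 2*y + 24) dy = 343/3.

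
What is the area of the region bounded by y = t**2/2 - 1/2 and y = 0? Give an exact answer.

Set the curves equal: t**2/2 - 1/2 = 0, so t**2/2 - 1/2 = 0, which factors as (t - 1)*(t + 1)/2 = 0. The curves meet at t = -1, 1.
On [-1, 1], y = 0 is on top; that piece has area ∫[-1,1] (-(t**2/2 - 1/2)) dt = 2/3.

2/3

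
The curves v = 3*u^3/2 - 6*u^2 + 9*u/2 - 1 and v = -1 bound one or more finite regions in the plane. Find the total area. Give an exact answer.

37/8

Set the curves equal: 3*u^3/2 - 6*u^2 + 9*u/2 - 1 = -1, so 3*u^3/2 - 6*u^2 + 9*u/2 = 0, which factors as 3*u*(u - 3)*(u - 1)/2 = 0. The curves meet at u = 0, 1, 3.
On [0, 1], v = 3*u^3/2 - 6*u^2 + 9*u/2 - 1 is on top; that piece has area ∫[0,1] (3*u^3/2 - 6*u^2 + 9*u/2) du = 5/8.
On [1, 3], v = -1 is on top; that piece has area ∫[1,3] (-(3*u^3/2 - 6*u^2 + 9*u/2)) du = 4.
Total enclosed area = 5/8 + 4 = 37/8.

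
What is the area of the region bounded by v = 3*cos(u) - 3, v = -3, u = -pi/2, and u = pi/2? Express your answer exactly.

On [-pi/2, pi/2], (3*cos(u) - 3) - (-3) = 3*cos(u) is ≥ 0 throughout, so the area is a single integral of |3*cos(u)|.
∫[-pi/2,pi/2] (3*cos(u)) du = 6.

6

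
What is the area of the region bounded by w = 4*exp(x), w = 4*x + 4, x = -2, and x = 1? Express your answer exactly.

-6 - 4*exp(-2) + 4*exp(1)

On [-2, 1], (4*exp(x)) - (4*x + 4) = -4*x + 4*exp(x) - 4 is ≥ 0 throughout, so the area is a single integral of |-4*x + 4*exp(x) - 4|.
∫[-2,1] (-4*x + 4*exp(x) - 4) dx = -6 - 4*exp(-2) + 4*exp(1).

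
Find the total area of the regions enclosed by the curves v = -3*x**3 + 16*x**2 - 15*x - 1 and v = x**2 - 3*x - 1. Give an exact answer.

Set the curves equal: -3*x**3 + 16*x**2 - 15*x - 1 = x**2 - 3*x - 1, so -3*x**3 + 15*x**2 - 12*x = 0, which factors as -3*x*(x - 4)*(x - 1) = 0. The curves meet at x = 0, 1, 4.
On [0, 1], v = x**2 - 3*x - 1 is on top; that piece has area ∫[0,1] (-(-3*x**3 + 15*x**2 - 12*x)) dx = 7/4.
On [1, 4], v = -3*x**3 + 16*x**2 - 15*x - 1 is on top; that piece has area ∫[1,4] (-3*x**3 + 15*x**2 - 12*x) dx = 135/4.
Total enclosed area = 7/4 + 135/4 = 71/2.

71/2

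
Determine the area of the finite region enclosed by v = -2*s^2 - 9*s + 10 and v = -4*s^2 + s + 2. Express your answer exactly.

9

Set the curves equal: -2*s^2 - 9*s + 10 = -4*s^2 + s + 2, so 2*s^2 - 10*s + 8 = 0, which factors as 2*(s - 4)*(s - 1) = 0. The curves meet at s = 1, 4.
On [1, 4], v = -4*s^2 + s + 2 is on top; that piece has area ∫[1,4] (-(2*s^2 - 10*s + 8)) ds = 9.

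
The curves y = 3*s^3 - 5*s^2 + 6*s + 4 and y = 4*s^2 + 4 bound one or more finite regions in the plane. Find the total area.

3/2

Set the curves equal: 3*s^3 - 5*s^2 + 6*s + 4 = 4*s^2 + 4, so 3*s^3 - 9*s^2 + 6*s = 0, which factors as 3*s*(s - 2)*(s - 1) = 0. The curves meet at s = 0, 1, 2.
On [0, 1], y = 3*s^3 - 5*s^2 + 6*s + 4 is on top; that piece has area ∫[0,1] (3*s^3 - 9*s^2 + 6*s) ds = 3/4.
On [1, 2], y = 4*s^2 + 4 is on top; that piece has area ∫[1,2] (-(3*s^3 - 9*s^2 + 6*s)) ds = 3/4.
Total enclosed area = 3/4 + 3/4 = 3/2.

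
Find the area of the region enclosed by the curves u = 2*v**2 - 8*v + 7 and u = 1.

8/3

Both boundary curves give u as a function of v, so integrate with respect to v. Setting them equal: 2*v**2 - 8*v + 6 = 0, i.e. 2*(v - 3)*(v - 1) = 0, so they meet at v = 1, 3.
For v in [1, 3], u = 2*v**2 - 8*v + 7 is on the left; area = ∫[1,3] (-(2*v**2 - 8*v + 6)) dv = 8/3.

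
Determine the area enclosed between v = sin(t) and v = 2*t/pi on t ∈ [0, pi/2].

On [0, pi/2], (sin(t)) - (2*t/pi) = -2*t/pi + sin(t) is ≥ 0 throughout, so the area is a single integral of |-2*t/pi + sin(t)|.
∫[0,pi/2] (-2*t/pi + sin(t)) dt = 1 - pi/4.

1 - pi/4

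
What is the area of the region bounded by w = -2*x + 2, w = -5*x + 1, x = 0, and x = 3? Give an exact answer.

33/2

On [0, 3], (-2*x + 2) - (-5*x + 1) = 3*x + 1 is ≥ 0 throughout, so the area is a single integral of |3*x + 1|.
∫[0,3] (3*x + 1) dx = 33/2.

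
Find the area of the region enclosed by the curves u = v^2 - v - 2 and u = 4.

125/6

Both boundary curves give u as a function of v, so integrate with respect to v. Setting them equal: v^2 - v - 6 = 0, i.e. (v - 3)*(v + 2) = 0, so they meet at v = -2, 3.
For v in [-2, 3], u = v^2 - v - 2 is on the left; area = ∫[-2,3] (-(v^2 - v - 6)) dv = 125/6.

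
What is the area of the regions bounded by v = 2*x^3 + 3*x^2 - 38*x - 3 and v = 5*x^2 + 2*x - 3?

2521/6

Set the curves equal: 2*x^3 + 3*x^2 - 38*x - 3 = 5*x^2 + 2*x - 3, so 2*x^3 - 2*x^2 - 40*x = 0, which factors as 2*x*(x - 5)*(x + 4) = 0. The curves meet at x = -4, 0, 5.
On [-4, 0], v = 2*x^3 + 3*x^2 - 38*x - 3 is on top; that piece has area ∫[-4,0] (2*x^3 - 2*x^2 - 40*x) dx = 448/3.
On [0, 5], v = 5*x^2 + 2*x - 3 is on top; that piece has area ∫[0,5] (-(2*x^3 - 2*x^2 - 40*x)) dx = 1625/6.
Total enclosed area = 448/3 + 1625/6 = 2521/6.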